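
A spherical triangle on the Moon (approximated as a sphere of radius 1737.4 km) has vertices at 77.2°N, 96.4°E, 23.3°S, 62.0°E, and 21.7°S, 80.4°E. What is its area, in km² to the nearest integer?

Side lengths (central angles): a = 0.2978, b = 1.7342, c = 1.7904 rad; semiperimeter s = 1.9112.
By l'Huilier's theorem, tan(E/4) = √[tan(s/2) tan((s−a)/2) tan((s−b)/2) tan((s−c)/2)], giving spherical excess E = 0.3551 rad.
Area = E·R² = 0.3551 × (1737.4)² ≈ 1071995 km².

1071995 km²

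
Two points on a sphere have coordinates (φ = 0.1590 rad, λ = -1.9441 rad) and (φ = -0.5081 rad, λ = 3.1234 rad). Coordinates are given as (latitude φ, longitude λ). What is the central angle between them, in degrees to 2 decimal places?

77.12°

With latitudes φ₁ = 9.110°, φ₂ = -29.112° and longitude difference Δλ = -69.654°:
cos c = sin φ₁ sin φ₂ + cos φ₁ cos φ₂ cos Δλ = (0.1583)(-0.4865) + (0.9874)(0.8737)(0.3477) = 0.22291,
so c = arccos(0.22291) = 1.34600 rad.
So the angular separation is 77.12°.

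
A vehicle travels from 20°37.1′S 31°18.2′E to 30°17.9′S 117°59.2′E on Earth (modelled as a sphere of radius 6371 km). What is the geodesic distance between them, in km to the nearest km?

Let φ₁ = -0.3599 rad, φ₂ = -0.5288 rad, and Δλ = 1.5129 rad.
Haversine: a = sin²(Δφ/2) + cos φ₁ cos φ₂ sin²(Δλ/2) = 0.0071 + (0.9359)(0.8634)(0.4711) = 0.38780.
Central angle c = 2·arcsin(√a) = 1.34446 rad.
Distance = R·c = 6371 × 1.3445 ≈ 8566 km.

8566 km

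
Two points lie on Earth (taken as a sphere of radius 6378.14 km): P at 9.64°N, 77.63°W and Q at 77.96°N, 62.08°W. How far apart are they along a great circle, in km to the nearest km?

7657 km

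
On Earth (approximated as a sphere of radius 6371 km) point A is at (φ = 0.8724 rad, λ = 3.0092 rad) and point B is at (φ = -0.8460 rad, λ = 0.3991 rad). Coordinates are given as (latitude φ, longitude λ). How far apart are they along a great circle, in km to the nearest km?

With latitudes φ₁ = 49.985°, φ₂ = -48.472° and longitude difference Δλ = -149.548°:
cos c = sin φ₁ sin φ₂ + cos φ₁ cos φ₂ cos Δλ = (0.7659)(-0.7486) + (0.6430)(0.6630)(-0.8621) = -0.94085,
so c = arccos(-0.94085) = 2.79591 rad.
Distance = R·c = 6371 × 2.7959 ≈ 17813 km.

17813 km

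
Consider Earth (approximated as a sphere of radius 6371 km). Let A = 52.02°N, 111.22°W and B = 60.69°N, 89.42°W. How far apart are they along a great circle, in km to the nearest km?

With latitudes φ₁ = 52.020°, φ₂ = 60.690° and longitude difference Δλ = 21.800°:
cos c = sin φ₁ sin φ₂ + cos φ₁ cos φ₂ cos Δλ = (0.7882)(0.8720) + (0.6154)(0.4895)(0.9285) = 0.96703,
so c = arccos(0.96703) = 0.25750 rad.
Distance = R·c = 6371 × 0.2575 ≈ 1641 km.

1641 km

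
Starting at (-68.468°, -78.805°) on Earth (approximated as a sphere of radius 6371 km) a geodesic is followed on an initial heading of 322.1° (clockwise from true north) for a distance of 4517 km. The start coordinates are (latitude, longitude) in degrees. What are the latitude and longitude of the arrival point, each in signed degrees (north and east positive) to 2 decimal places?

Angular distance δ = d/R = 4517/6371 = 0.70899 rad; initial bearing θ = 5.6217 rad.
sin φ₂ = sin φ₁ cos δ + cos φ₁ sin δ cos θ = (-0.9302)(0.7590) + (0.3670)(0.6511)(0.7891) = -0.5175, so φ₂ = -31.16°.
Δλ = atan2(sin θ sin δ cos φ₁, cos δ − sin φ₁ sin φ₂) = atan2(-0.1468, 0.2776) = -27.865°.
λ₂ = -78.805° − 27.865° = -106.67°.

-31.16°, -106.67°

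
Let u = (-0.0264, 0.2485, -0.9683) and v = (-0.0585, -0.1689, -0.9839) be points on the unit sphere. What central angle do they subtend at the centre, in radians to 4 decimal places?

0.4220 rad

u·v = 0.9123; |u| = 1.0000, |v| = 1.0000.
cos θ = (u·v)/(|u||v|) = 0.9123, so θ = 0.4220 rad.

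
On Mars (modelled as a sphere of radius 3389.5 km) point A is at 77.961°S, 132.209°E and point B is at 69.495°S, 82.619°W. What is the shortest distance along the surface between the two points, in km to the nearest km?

Let φ₁ = -1.3607 rad, φ₂ = -1.2129 rad, and Δλ = 2.5337 rad.
cos c = sin φ₁ sin φ₂ + cos φ₁ cos φ₂ cos Δλ = (-0.9780)(-0.9366) + (0.2086)(0.3503)(-0.8209) = 0.85607,
so c = arccos(0.85607) = 0.54319 rad.
Distance = R·c = 3389.5 × 0.5432 ≈ 1841 km.

1841 km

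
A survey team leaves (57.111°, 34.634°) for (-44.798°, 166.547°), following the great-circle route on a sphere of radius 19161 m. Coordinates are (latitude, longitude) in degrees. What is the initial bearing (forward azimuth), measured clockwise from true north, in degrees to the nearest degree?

With φ₁ = 0.9968, φ₂ = -0.7819, Δλ = 2.3023 rad, the forward-azimuth formula gives
θ = atan2( sin Δλ cos φ₂ , cos φ₁ sin φ₂ − sin φ₁ cos φ₂ cos Δλ ) = atan2(0.5281, 0.0154) = 88.33°.
So the initial bearing is 88°.

88°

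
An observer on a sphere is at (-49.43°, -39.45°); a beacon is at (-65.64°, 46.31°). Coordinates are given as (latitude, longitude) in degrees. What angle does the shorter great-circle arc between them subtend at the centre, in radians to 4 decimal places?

With latitudes φ₁ = -49.430°, φ₂ = -65.640° and longitude difference Δλ = 85.760°:
Haversine: a = sin²(Δφ/2) + cos φ₁ cos φ₂ sin²(Δλ/2) = 0.0199 + (0.6504)(0.4125)(0.4630) = 0.14409.
Central angle c = 2·arcsin(√a) = 0.77871 rad.
So the angular separation is 0.7787 rad.

0.7787 rad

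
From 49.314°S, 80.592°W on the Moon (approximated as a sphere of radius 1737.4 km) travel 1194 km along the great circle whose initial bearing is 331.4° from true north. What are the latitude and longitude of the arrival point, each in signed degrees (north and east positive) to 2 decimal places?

-12.89°, -98.74°

Angular distance δ = d/R = 1194/1737.4 = 0.68723 rad; initial bearing θ = 5.7840 rad.
sin φ₂ = sin φ₁ cos δ + cos φ₁ sin δ cos θ = (-0.7583)(0.7730) + (0.6519)(0.6344)(0.8780) = -0.2231, so φ₂ = -12.89°.
Δλ = atan2(sin θ sin δ cos φ₁, cos δ − sin φ₁ sin φ₂) = atan2(-0.1980, 0.6039) = -18.152°.
λ₂ = -80.592° − 18.152° = -98.74°.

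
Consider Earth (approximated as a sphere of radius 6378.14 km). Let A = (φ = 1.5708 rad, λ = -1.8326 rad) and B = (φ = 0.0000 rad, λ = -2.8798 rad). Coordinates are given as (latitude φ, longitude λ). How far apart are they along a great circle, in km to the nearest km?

With latitudes φ₁ = 90.000°, φ₂ = 0.000° and longitude difference Δλ = -60.000°:
cos c = sin φ₁ sin φ₂ + cos φ₁ cos φ₂ cos Δλ = (1.0000)(0.0000) + (-0.0000)(1.0000)(0.5000) = -0.00000,
so c = arccos(-0.00000) = 1.57080 rad.
Distance = R·c = 6378.14 × 1.5708 ≈ 10019 km.

10019 km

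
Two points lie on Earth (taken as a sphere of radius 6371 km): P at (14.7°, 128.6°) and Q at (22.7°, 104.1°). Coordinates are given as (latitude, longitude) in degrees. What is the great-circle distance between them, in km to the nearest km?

With latitudes φ₁ = 14.700°, φ₂ = 22.700° and longitude difference Δλ = -24.500°:
Haversine: a = sin²(Δφ/2) + cos φ₁ cos φ₂ sin²(Δλ/2) = 0.0049 + (0.9673)(0.9225)(0.0450) = 0.04504.
Central angle c = 2·arcsin(√a) = 0.42770 rad.
Distance = R·c = 6371 × 0.4277 ≈ 2725 km.

2725 km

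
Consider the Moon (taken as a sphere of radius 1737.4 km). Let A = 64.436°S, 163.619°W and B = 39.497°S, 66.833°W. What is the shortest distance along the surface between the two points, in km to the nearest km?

1750 km

In radians: φ₁ = -1.1246, φ₂ = -0.6894, Δλ = 96.786° = 1.6892 rad.
cos c = sin φ₁ sin φ₂ + cos φ₁ cos φ₂ cos Δλ = (-0.9021)(-0.6360) + (0.4315)(0.7717)(-0.1182) = 0.53443,
so c = arccos(0.53443) = 1.00697 rad.
Distance = R·c = 1737.4 × 1.0070 ≈ 1750 km.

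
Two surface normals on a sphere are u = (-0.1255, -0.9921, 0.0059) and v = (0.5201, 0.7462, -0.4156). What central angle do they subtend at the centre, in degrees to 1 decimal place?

143.9°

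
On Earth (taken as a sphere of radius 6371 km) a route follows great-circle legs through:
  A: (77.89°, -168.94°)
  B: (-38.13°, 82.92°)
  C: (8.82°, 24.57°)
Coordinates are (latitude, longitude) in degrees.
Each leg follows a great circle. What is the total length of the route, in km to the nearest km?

Leg A→B: central angle 2.2851 rad, distance 14558.3 km.
Leg B→C: central angle 1.2522 rad, distance 7978.0 km.
Total: 14558.3 + 7978.0 ≈ 22536 km.

22536 km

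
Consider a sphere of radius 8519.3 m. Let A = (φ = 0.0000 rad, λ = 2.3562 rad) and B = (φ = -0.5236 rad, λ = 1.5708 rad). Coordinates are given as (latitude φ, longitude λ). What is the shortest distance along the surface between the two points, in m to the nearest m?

Let φ₁ = 0.0000 rad, φ₂ = -0.5236 rad, and Δλ = -0.7854 rad.
cos c = sin φ₁ sin φ₂ + cos φ₁ cos φ₂ cos Δλ = (0.0000)(-0.5000) + (1.0000)(0.8660)(0.7071) = 0.61237,
so c = arccos(0.61237) = 0.91174 rad.
Distance = R·c = 8519.3 × 0.9117 ≈ 7767 m.

7767 m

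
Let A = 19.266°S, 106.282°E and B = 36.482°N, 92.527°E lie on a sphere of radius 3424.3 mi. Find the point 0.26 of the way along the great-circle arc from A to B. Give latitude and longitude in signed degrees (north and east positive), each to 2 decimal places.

The central angle between A and B is δ = 0.9991 rad.
With f = 0.26, the slerp weights are sin((1−f)δ)/sin δ = 0.8012 and sin(fδ)/sin δ = 0.3054.
Weighted sum of the unit vectors: (0.8012)·(-0.2647,0.9061,-0.3300) + (0.3054)·(-0.0355,0.8033,0.5946) = (-0.2229, 0.9713, -0.0828).
Converting back: φ = atan2(z, √(x²+y²)) = -4.75°, λ = atan2(y, x) = 102.92°.

-4.75°, 102.92°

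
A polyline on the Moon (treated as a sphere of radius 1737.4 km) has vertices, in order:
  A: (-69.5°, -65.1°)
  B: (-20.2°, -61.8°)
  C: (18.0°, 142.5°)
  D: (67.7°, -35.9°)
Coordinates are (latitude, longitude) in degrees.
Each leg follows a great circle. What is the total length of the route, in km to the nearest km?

Leg A→B: central angle 0.8612 rad, distance 1496.2 km.
Leg B→C: central angle 2.7393 rad, distance 4759.3 km.
Leg C→D: central angle 1.6457 rad, distance 2859.2 km.
Total: 1496.2 + 4759.3 + 2859.2 ≈ 9115 km.

9115 km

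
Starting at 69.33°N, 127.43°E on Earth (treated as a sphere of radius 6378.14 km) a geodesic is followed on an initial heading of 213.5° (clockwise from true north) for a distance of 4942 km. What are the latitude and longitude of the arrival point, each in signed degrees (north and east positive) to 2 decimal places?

27.56°, 101.61°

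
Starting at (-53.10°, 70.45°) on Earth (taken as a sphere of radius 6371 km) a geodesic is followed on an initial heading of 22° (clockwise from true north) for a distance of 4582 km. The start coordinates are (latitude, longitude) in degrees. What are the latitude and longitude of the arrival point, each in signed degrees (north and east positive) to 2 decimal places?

Angular distance δ = d/R = 4582/6371 = 0.71920 rad; initial bearing θ = 0.3840 rad.
sin φ₂ = sin φ₁ cos δ + cos φ₁ sin δ cos θ = (-0.7997)(0.7523) + (0.6004)(0.6588)(0.9272) = -0.2349, so φ₂ = -13.59°.
Δλ = atan2(sin θ sin δ cos φ₁, cos δ − sin φ₁ sin φ₂) = atan2(0.1482, 0.5645) = 14.708°.
λ₂ = 70.450° + 14.708° = 85.16°.

-13.59°, 85.16°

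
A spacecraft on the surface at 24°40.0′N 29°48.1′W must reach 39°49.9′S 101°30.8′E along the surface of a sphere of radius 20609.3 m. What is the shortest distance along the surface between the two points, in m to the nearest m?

In radians: φ₁ = 0.4305, φ₂ = -0.6952, Δλ = 131.315° = 2.2919 rad.
cos c = sin φ₁ sin φ₂ + cos φ₁ cos φ₂ cos Δλ = (0.4173)(-0.6405) + (0.9088)(0.7679)(-0.6602) = -0.72804,
so c = arccos(-0.72804) = 2.38626 rad.
Distance = R·c = 20609.3 × 2.3863 ≈ 49179 m.

49179 m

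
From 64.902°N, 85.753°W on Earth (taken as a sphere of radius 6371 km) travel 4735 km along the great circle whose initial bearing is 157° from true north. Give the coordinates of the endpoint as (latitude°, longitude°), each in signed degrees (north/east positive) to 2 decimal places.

Angular distance δ = d/R = 4735/6371 = 0.74321 rad; initial bearing θ = 2.7402 rad.
sin φ₂ = sin φ₁ cos δ + cos φ₁ sin δ cos θ = (0.9056)(0.7363) + (0.4242)(0.6767)(-0.9205) = 0.4026, so φ₂ = 23.74°.
Δλ = atan2(sin θ sin δ cos φ₁, cos δ − sin φ₁ sin φ₂) = atan2(0.1121, 0.3717) = 16.788°.
λ₂ = -85.753° + 16.788° = -68.97°.

23.74°, -68.97°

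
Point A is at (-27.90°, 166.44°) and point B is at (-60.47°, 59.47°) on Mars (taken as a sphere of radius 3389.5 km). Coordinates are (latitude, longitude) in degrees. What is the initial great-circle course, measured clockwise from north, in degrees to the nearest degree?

209°

With φ₁ = -0.4869, φ₂ = -1.0554, Δλ = -1.8670 rad, the forward-azimuth formula gives
θ = atan2( sin Δλ cos φ₂ , cos φ₁ sin φ₂ − sin φ₁ cos φ₂ cos Δλ ) = atan2(-0.4714, -0.8363) = -150.59°.
Adding 360° brings this into [0°, 360°): 209°.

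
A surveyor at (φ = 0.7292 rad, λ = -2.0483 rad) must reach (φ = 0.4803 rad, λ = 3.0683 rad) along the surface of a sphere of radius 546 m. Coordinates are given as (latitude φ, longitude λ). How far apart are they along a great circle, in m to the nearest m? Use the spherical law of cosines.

528 m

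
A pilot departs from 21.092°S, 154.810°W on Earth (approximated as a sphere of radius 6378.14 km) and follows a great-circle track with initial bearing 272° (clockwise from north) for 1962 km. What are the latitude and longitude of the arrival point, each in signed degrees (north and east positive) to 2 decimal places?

Angular distance δ = d/R = 1962/6378.14 = 0.30761 rad; initial bearing θ = 4.7473 rad.
sin φ₂ = sin φ₁ cos δ + cos φ₁ sin δ cos θ = (-0.3599)(0.9531) + (0.9330)(0.3028)(0.0349) = -0.3331, so φ₂ = -19.46°.
Δλ = atan2(sin θ sin δ cos φ₁, cos δ − sin φ₁ sin φ₂) = atan2(-0.2823, 0.8332) = -18.719°.
λ₂ = -154.810° − 18.719° = -173.53°.

-19.46°, -173.53°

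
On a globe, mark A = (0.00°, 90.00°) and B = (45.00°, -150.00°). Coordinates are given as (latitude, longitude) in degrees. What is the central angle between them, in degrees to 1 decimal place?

110.7°

Let φ₁ = 0.0000 rad, φ₂ = 0.7854 rad, and Δλ = 2.0944 rad.
Haversine: a = sin²(Δφ/2) + cos φ₁ cos φ₂ sin²(Δλ/2) = 0.1464 + (1.0000)(0.7071)(0.7500) = 0.67678.
Central angle c = 2·arcsin(√a) = 1.93216 rad.
So the angular separation is 110.7°.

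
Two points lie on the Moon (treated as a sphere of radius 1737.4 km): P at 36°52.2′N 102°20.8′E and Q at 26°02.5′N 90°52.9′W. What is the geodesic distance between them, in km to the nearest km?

Let φ₁ = 0.6435 rad, φ₂ = 0.4545 rad, and Δλ = 2.9107 rad.
Haversine: a = sin²(Δφ/2) + cos φ₁ cos φ₂ sin²(Δλ/2) = 0.0089 + (0.8000)(0.8985)(0.9867) = 0.71815.
Central angle c = 2·arcsin(√a) = 2.02227 rad.
Distance = R·c = 1737.4 × 2.0223 ≈ 3513 km.

3513 km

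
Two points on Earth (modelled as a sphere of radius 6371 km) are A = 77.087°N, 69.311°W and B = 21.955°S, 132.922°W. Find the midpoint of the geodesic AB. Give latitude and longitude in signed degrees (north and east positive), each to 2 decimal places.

The central angle between A and B is δ = 1.8466 rad.
With f = 0.5, the slerp weights are sin((1−f)δ)/sin δ = 0.8289 and sin(fδ)/sin δ = 0.8289.
Weighted sum of the unit vectors: (0.8289)·(0.0790,-0.2091,0.9747) + (0.8289)·(-0.6316,-0.6792,-0.3739) = (-0.4581, -0.7363, 0.4980).
Converting back: φ = atan2(z, √(x²+y²)) = 29.87°, λ = atan2(y, x) = -121.89°.

29.87°, -121.89°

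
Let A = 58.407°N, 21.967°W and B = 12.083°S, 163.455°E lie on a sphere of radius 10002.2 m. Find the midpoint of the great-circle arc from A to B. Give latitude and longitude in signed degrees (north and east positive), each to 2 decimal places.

The central angle between A and B is δ = 2.3299 rad.
With f = 0.5, the slerp weights are sin((1−f)δ)/sin δ = 1.2665 and sin(fδ)/sin δ = 1.2665.
Weighted sum of the unit vectors: (1.2665)·(0.4858,-0.1960,0.8518) + (1.2665)·(-0.9374,0.2785,-0.2093) = (-0.5718, 0.1045, 0.8137).
Converting back: φ = atan2(z, √(x²+y²)) = 54.46°, λ = atan2(y, x) = 169.65°.

54.46°, 169.65°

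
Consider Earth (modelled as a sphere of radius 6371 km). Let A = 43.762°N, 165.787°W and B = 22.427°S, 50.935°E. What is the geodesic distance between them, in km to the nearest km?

In radians: φ₁ = 0.7638, φ₂ = -0.3914, Δλ = -143.278° = -2.5007 rad.
Haversine: a = sin²(Δφ/2) + cos φ₁ cos φ₂ sin²(Δλ/2) = 0.2981 + (0.7222)(0.9244)(0.9008) = 0.89949.
Central angle c = 2·arcsin(√a) = 2.49640 rad.
Distance = R·c = 6371 × 2.4964 ≈ 15905 km.

15905 km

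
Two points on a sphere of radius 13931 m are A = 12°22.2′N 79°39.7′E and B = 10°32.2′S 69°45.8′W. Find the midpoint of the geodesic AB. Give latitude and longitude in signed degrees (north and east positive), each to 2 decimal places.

3.47°, 4.27°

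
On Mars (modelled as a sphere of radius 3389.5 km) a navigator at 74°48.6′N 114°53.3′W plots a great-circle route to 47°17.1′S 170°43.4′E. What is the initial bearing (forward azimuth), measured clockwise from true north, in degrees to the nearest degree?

With φ₁ = 1.3057, φ₂ = -0.8253, Δλ = -1.2983 rad, the forward-azimuth formula gives
θ = atan2( sin Δλ cos φ₂ , cos φ₁ sin φ₂ − sin φ₁ cos φ₂ cos Δλ ) = atan2(-0.6533, -0.3687) = -119.44°.
Adding 360° brings this into [0°, 360°): 241°.

241°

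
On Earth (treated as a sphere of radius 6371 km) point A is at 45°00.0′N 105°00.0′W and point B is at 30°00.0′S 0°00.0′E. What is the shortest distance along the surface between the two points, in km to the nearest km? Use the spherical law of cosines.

Let φ₁ = 0.7854 rad, φ₂ = -0.5236 rad, and Δλ = 1.8326 rad.
cos c = sin φ₁ sin φ₂ + cos φ₁ cos φ₂ cos Δλ = (0.7071)(-0.5000) + (0.7071)(0.8660)(-0.2588) = -0.51205,
so c = arccos(-0.51205) = 2.10836 rad.
Distance = R·c = 6371 × 2.1084 ≈ 13432 km.

13432 km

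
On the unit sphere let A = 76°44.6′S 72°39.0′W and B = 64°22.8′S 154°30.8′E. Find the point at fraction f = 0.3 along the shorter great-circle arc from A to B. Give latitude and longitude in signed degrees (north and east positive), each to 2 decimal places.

-82.86°, -127.03°

The central angle between A and B is δ = 0.6262 rad.
With f = 0.3, the slerp weights are sin((1−f)δ)/sin δ = 0.7242 and sin(fδ)/sin δ = 0.3187.
Weighted sum of the unit vectors: (0.7242)·(0.0684,-0.2189,-0.9734) + (0.3187)·(-0.3903,0.1861,-0.9017) = (-0.0749, -0.0992, -0.9922).
Converting back: φ = atan2(z, √(x²+y²)) = -82.86°, λ = atan2(y, x) = -127.03°.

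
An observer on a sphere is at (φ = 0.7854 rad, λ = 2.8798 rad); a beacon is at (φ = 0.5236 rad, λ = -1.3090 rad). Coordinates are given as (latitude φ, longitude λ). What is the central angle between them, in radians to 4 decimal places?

With latitudes φ₁ = 45.000°, φ₂ = 30.000° and longitude difference Δλ = 119.999°:
cos c = sin φ₁ sin φ₂ + cos φ₁ cos φ₂ cos Δλ = (0.7071)(0.5000) + (0.7071)(0.8660)(-0.5000) = 0.04737,
so c = arccos(0.04737) = 1.52340 rad.
So the angular separation is 1.5234 rad.

1.5234 rad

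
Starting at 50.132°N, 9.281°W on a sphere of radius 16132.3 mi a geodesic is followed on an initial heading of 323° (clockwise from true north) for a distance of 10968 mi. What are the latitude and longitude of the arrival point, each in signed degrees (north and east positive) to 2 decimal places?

66.74°, -82.64°

Angular distance δ = d/R = 10968/16132.3 = 0.67988 rad; initial bearing θ = 5.6374 rad.
sin φ₂ = sin φ₁ cos δ + cos φ₁ sin δ cos θ = (0.7675)(0.7776) + (0.6410)(0.6287)(0.7986) = 0.9187, so φ₂ = 66.74°.
Δλ = atan2(sin θ sin δ cos φ₁, cos δ − sin φ₁ sin φ₂) = atan2(-0.2425, 0.0725) = -73.355°.
λ₂ = -9.281° − 73.355° = -82.64°.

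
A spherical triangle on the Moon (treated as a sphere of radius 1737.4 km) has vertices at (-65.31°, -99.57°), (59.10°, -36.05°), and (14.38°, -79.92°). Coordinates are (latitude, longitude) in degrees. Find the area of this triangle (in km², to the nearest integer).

1388072 km²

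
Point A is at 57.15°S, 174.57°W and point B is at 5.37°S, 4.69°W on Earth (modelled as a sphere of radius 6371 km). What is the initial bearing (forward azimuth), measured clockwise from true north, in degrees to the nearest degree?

Δλ = 169.880° = 2.9650 rad.
y = sin Δλ · cos φ₂ = (0.1757)(0.9956) = 0.1749
x = cos φ₁ sin φ₂ − sin φ₁ cos φ₂ cos Δλ = (0.5424)(-0.0936) − (-0.8401)(0.9956)(-0.9844) = -0.8742
θ = atan2(y, x) = 168.68°, so the bearing is 169°.

169°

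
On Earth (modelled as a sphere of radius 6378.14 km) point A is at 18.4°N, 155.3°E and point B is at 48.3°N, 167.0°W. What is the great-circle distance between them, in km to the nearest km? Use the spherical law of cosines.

In radians: φ₁ = 0.3211, φ₂ = 0.8430, Δλ = 37.700° = 0.6580 rad.
cos c = sin φ₁ sin φ₂ + cos φ₁ cos φ₂ cos Δλ = (0.3156)(0.7466) + (0.9489)(0.6652)(0.7912) = 0.73511,
so c = arccos(0.73511) = 0.74496 rad.
Distance = R·c = 6378.14 × 0.7450 ≈ 4751 km.

4751 km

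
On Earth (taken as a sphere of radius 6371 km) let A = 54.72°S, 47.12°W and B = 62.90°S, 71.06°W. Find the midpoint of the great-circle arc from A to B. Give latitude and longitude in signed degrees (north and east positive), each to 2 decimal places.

Central angle δ = 0.2569 rad. Interpolating on the sphere with fraction f = 0.5:
P = [sin((1−f)δ)·A + sin(fδ)·B] / sin δ = 0.5042·A + 0.5042·B in Cartesian coordinates,
giving P = (0.2727, -0.4306, -0.8604), i.e. latitude -59.36°, longitude -57.66°.

-59.36°, -57.66°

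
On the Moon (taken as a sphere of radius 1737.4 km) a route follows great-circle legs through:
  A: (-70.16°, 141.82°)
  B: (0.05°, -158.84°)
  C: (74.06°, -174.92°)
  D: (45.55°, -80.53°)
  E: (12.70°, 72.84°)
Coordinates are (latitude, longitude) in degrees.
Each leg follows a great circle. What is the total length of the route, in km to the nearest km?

9689 km

Leg A→B: central angle 1.3977 rad, distance 2428.3 km.
Leg B→C: central angle 1.3029 rad, distance 2263.6 km.
Leg C→D: central angle 0.8343 rad, distance 1449.5 km.
Leg D→E: central angle 2.0418 rad, distance 3547.4 km.
Total: 2428.3 + 2263.6 + 1449.5 + 3547.4 ≈ 9689 km.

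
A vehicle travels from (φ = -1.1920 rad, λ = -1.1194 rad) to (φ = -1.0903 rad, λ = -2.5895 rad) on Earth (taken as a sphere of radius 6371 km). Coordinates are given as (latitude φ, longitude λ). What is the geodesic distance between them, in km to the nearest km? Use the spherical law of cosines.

3641 km

With latitudes φ₁ = -68.297°, φ₂ = -62.470° and longitude difference Δλ = -84.231°:
cos c = sin φ₁ sin φ₂ + cos φ₁ cos φ₂ cos Δλ = (-0.9291)(-0.8868) + (0.3698)(0.4622)(0.1005) = 0.84109,
so c = arccos(0.84109) = 0.57151 rad.
Distance = R·c = 6371 × 0.5715 ≈ 3641 km.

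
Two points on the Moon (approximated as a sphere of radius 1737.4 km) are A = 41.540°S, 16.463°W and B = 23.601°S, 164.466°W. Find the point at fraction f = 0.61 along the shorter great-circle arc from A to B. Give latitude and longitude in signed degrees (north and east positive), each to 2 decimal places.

-58.90°, -131.47°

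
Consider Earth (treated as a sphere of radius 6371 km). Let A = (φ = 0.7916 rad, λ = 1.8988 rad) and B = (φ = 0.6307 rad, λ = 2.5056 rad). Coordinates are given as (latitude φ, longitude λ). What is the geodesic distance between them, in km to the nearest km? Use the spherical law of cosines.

With latitudes φ₁ = 45.355°, φ₂ = 36.136° and longitude difference Δλ = 34.767°:
cos c = sin φ₁ sin φ₂ + cos φ₁ cos φ₂ cos Δλ = (0.7115)(0.5897) + (0.7027)(0.8076)(0.8215) = 0.88577,
so c = arccos(0.88577) = 0.48265 rad.
Distance = R·c = 6371 × 0.4826 ≈ 3075 km.

3075 km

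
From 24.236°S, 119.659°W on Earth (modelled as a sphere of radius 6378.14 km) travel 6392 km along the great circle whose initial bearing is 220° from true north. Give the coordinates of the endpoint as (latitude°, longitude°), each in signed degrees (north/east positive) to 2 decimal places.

Angular distance δ = d/R = 6392/6378.14 = 1.00217 rad; initial bearing θ = 3.8397 rad.
sin φ₂ = sin φ₁ cos δ + cos φ₁ sin δ cos θ = (-0.4105)(0.5385) + (0.9119)(0.8426)(-0.7660) = -0.8096, so φ₂ = -54.06°.
Δλ = atan2(sin θ sin δ cos φ₁, cos δ − sin φ₁ sin φ₂) = atan2(-0.4939, 0.2061) = -67.348°.
λ₂ = -119.659° − 67.348° = -187.01° → 172.99° after wrapping to (−180°, 180°].

-54.06°, 172.99°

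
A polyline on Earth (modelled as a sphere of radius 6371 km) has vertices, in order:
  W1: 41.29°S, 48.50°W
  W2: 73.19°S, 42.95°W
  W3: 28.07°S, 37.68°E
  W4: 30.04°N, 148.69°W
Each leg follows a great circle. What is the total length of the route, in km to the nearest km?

Leg W1→W2: central angle 0.5587 rad, distance 3559.4 km.
Leg W2→W3: central angle 1.0564 rad, distance 6730.5 km.
Leg W3→W4: central angle 3.0385 rad, distance 19358.4 km.
Total: 3559.4 + 6730.5 + 19358.4 ≈ 29648 km.

29648 km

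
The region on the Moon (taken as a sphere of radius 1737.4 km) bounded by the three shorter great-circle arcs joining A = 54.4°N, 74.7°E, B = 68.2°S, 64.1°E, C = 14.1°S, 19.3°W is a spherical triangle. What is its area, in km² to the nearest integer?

6192076 km²

Side lengths (central angles): a = 1.2999, b = 1.8106, c = 2.1442 rad; semiperimeter s = 2.6273.
By l'Huilier's theorem, tan(E/4) = √[tan(s/2) tan((s−a)/2) tan((s−b)/2) tan((s−c)/2)], giving spherical excess E = 2.0513 rad.
Area = E·R² = 2.0513 × (1737.4)² ≈ 6192076 km².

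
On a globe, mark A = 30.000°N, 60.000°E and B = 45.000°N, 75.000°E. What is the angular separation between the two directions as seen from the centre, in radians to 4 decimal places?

Let φ₁ = 0.5236 rad, φ₂ = 0.7854 rad, and Δλ = 0.2618 rad.
Haversine: a = sin²(Δφ/2) + cos φ₁ cos φ₂ sin²(Δλ/2) = 0.0170 + (0.8660)(0.7071)(0.0170) = 0.02747.
Central angle c = 2·arcsin(√a) = 0.33302 rad.
So the angular separation is 0.3330 rad.

0.3330 rad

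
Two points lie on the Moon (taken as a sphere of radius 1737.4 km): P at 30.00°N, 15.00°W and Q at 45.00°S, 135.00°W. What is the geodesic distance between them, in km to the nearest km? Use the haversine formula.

3981 km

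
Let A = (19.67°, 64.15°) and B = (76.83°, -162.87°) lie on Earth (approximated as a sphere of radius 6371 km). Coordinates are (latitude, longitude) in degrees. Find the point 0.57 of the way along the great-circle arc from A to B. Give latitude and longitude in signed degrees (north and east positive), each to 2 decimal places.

63.73°, 79.95°

Central angle δ = 1.3883 rad. Interpolating on the sphere with fraction f = 0.57:
P = [sin((1−f)δ)·A + sin(fδ)·B] / sin δ = 0.5716·A + 0.7233·B in Cartesian coordinates,
giving P = (0.0772, 0.4359, 0.8967), i.e. latitude 63.73°, longitude 79.95°.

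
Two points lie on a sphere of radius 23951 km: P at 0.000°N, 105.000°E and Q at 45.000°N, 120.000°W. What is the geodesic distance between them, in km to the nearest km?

50163 km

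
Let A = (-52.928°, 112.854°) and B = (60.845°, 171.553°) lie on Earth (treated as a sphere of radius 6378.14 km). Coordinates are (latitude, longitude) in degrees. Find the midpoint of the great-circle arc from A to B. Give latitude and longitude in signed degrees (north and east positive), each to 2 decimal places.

Central angle δ = 2.1463 rad. Interpolating on the sphere with fraction f = 0.5:
P = [sin((1−f)δ)·A + sin(fδ)·B] / sin δ = 1.0474·A + 1.0474·B in Cartesian coordinates,
giving P = (-0.7499, 0.6568, 0.0790), i.e. latitude 4.53°, longitude 138.79°.

4.53°, 138.79°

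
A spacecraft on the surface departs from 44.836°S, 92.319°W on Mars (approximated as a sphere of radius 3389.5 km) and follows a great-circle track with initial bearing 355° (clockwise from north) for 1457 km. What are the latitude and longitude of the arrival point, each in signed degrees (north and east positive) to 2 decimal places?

-20.28°, -94.54°

Angular distance δ = d/R = 1457/3389.5 = 0.42986 rad; initial bearing θ = 6.1959 rad.
sin φ₂ = sin φ₁ cos δ + cos φ₁ sin δ cos θ = (-0.7051)(0.9090) + (0.7091)(0.4167)(0.9962) = -0.3465, so φ₂ = -20.28°.
Δλ = atan2(sin θ sin δ cos φ₁, cos δ − sin φ₁ sin φ₂) = atan2(-0.0258, 0.6647) = -2.219°.
λ₂ = -92.319° − 2.219° = -94.54°.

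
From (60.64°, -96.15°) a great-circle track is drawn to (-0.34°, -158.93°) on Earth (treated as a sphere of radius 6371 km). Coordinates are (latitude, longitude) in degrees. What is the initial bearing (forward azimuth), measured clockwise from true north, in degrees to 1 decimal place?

With φ₁ = 1.0584, φ₂ = -0.0059, Δλ = -1.0957 rad, the forward-azimuth formula gives
θ = atan2( sin Δλ cos φ₂ , cos φ₁ sin φ₂ − sin φ₁ cos φ₂ cos Δλ ) = atan2(-0.8892, -0.4016) = -114.30°.
Adding 360° brings this into [0°, 360°): 245.7°.

245.7°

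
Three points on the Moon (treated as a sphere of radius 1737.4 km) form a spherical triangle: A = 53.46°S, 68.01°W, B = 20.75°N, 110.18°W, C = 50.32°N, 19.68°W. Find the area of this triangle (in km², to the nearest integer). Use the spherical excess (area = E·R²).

4227848 km²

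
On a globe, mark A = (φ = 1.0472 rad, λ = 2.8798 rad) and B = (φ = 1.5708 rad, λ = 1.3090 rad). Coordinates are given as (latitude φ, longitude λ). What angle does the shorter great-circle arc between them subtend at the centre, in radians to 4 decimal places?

With latitudes φ₁ = 60.000°, φ₂ = 90.000° and longitude difference Δλ = -90.000°:
Haversine: a = sin²(Δφ/2) + cos φ₁ cos φ₂ sin²(Δλ/2) = 0.0670 + (0.5000)(-0.0000)(0.5000) = 0.06699.
Central angle c = 2·arcsin(√a) = 0.52360 rad.
So the angular separation is 0.5236 rad.

0.5236 rad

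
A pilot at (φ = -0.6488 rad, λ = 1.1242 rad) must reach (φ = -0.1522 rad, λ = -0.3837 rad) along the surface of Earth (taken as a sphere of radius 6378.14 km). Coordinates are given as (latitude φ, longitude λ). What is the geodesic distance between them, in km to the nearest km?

9116 km

With latitudes φ₁ = -37.174°, φ₂ = -8.720° and longitude difference Δλ = -86.396°:
cos c = sin φ₁ sin φ₂ + cos φ₁ cos φ₂ cos Δλ = (-0.6042)(-0.1516) + (0.7968)(0.9884)(0.0629) = 0.14111,
so c = arccos(0.14111) = 1.42921 rad.
Distance = R·c = 6378.14 × 1.4292 ≈ 9116 km.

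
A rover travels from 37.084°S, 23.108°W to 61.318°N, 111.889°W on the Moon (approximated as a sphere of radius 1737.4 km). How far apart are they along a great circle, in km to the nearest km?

3681 km

In radians: φ₁ = -0.6472, φ₂ = 1.0702, Δλ = -88.781° = -1.5495 rad.
cos c = sin φ₁ sin φ₂ + cos φ₁ cos φ₂ cos Δλ = (-0.6030)(0.8773) + (0.7978)(0.4799)(0.0213) = -0.52085,
so c = arccos(-0.52085) = 2.11864 rad.
Distance = R·c = 1737.4 × 2.1186 ≈ 3681 km.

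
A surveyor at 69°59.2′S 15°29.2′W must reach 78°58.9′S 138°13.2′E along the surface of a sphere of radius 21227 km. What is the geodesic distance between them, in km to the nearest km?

11215 km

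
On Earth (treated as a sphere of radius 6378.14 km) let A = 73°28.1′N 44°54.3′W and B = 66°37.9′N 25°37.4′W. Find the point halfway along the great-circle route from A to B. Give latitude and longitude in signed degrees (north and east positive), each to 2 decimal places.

The central angle between A and B is δ = 0.1641 rad.
With f = 0.5, the slerp weights are sin((1−f)δ)/sin δ = 0.5017 and sin(fδ)/sin δ = 0.5017.
Weighted sum of the unit vectors: (0.5017)·(0.2015,-0.2009,0.9587) + (0.5017)·(0.3576,-0.1715,0.9180) = (0.2805, -0.1868, 0.9415).
Converting back: φ = atan2(z, √(x²+y²)) = 70.30°, λ = atan2(y, x) = -33.66°.

70.30°, -33.66°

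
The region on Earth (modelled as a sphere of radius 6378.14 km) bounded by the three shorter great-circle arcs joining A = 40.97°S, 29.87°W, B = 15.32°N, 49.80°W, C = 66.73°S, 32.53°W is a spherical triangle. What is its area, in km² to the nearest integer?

Side lengths (central angles): a = 1.4494, b = 0.4503, c = 1.0340 rad; semiperimeter s = 1.4669.
By l'Huilier's theorem, tan(E/4) = √[tan(s/2) tan((s−a)/2) tan((s−b)/2) tan((s−c)/2)], giving spherical excess E = 0.1242 rad.
Area = E·R² = 0.1242 × (6378.14)² ≈ 5053779 km².

5053779 km²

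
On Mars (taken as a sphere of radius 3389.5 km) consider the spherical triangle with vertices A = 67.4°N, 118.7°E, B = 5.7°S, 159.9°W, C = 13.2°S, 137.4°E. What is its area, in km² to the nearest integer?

11580256 km²

Side lengths (central angles): a = 1.0849, b = 1.4267, c = 1.6053 rad; semiperimeter s = 2.0585.
By l'Huilier's theorem, tan(E/4) = √[tan(s/2) tan((s−a)/2) tan((s−b)/2) tan((s−c)/2)], giving spherical excess E = 1.0080 rad.
Area = E·R² = 1.0080 × (3389.5)² ≈ 11580256 km².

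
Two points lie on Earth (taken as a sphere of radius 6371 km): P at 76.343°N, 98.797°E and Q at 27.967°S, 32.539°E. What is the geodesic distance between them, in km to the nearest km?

Let φ₁ = 1.3324 rad, φ₂ = -0.4881 rad, and Δλ = -1.1564 rad.
cos c = sin φ₁ sin φ₂ + cos φ₁ cos φ₂ cos Δλ = (0.9717)(-0.4690) + (0.2361)(0.8832)(0.4026) = -0.37174,
so c = arccos(-0.37174) = 1.95168 rad.
Distance = R·c = 6371 × 1.9517 ≈ 12434 km.

12434 km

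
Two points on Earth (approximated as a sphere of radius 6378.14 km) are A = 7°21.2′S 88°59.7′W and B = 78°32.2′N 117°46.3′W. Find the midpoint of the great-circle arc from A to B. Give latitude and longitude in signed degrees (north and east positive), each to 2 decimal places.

36.07°, -93.69°

The central angle between A and B is δ = 1.5234 rad.
With f = 0.5, the slerp weights are sin((1−f)δ)/sin δ = 0.6909 and sin(fδ)/sin δ = 0.6909.
Weighted sum of the unit vectors: (0.6909)·(0.0174,-0.9916,-0.1280) + (0.6909)·(-0.0926,-0.1758,0.9801) = (-0.0520, -0.8067, 0.5887).
Converting back: φ = atan2(z, √(x²+y²)) = 36.07°, λ = atan2(y, x) = -93.69°.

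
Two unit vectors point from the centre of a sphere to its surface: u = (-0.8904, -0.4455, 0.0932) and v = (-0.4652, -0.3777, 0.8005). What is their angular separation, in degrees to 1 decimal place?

u·v = 0.6571; |u| = 1.0000, |v| = 0.9999.
cos θ = (u·v)/(|u||v|) = 0.6571, so θ = 48.9°.

48.9°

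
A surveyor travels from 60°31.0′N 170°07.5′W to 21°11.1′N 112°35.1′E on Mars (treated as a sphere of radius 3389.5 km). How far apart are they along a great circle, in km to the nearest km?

3872 km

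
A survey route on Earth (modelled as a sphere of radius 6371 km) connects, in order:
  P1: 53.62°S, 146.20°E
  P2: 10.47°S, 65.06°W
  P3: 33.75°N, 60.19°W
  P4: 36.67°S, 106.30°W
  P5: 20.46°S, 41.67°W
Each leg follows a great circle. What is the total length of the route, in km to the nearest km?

Leg P1→P2: central angle 1.9308 rad, distance 12301.2 km.
Leg P2→P3: central angle 0.7760 rad, distance 4943.9 km.
Leg P3→P4: central angle 1.4399 rad, distance 9173.3 km.
Leg P4→P5: central angle 1.0113 rad, distance 6443.1 km.
Total: 12301.2 + 4943.9 + 9173.3 + 6443.1 ≈ 32862 km.

32862 km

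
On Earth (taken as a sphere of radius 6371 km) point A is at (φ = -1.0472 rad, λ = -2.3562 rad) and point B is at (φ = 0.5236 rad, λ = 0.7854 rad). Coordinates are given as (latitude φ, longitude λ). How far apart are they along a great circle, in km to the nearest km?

16679 km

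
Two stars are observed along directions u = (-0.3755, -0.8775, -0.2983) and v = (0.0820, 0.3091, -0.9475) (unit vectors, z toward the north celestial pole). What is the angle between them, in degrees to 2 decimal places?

u·v = -0.0194; |u| = 1.0000, |v| = 1.0000.
cos θ = (u·v)/(|u||v|) = -0.0194, so θ = 91.11°.

91.11°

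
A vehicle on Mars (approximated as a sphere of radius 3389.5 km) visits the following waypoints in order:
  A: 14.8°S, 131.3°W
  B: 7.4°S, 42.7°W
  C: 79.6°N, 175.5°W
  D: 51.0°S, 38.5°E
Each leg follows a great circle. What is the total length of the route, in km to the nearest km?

Leg A→B: central angle 1.5144 rad, distance 5133.2 km.
Leg B→C: central angle 1.8217 rad, distance 6174.8 km.
Leg C→D: central angle 2.6033 rad, distance 8823.7 km.
Total: 5133.2 + 6174.8 + 8823.7 ≈ 20132 km.

20132 km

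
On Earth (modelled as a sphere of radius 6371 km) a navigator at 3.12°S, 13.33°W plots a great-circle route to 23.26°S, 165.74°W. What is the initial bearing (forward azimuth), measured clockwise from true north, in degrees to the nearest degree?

224°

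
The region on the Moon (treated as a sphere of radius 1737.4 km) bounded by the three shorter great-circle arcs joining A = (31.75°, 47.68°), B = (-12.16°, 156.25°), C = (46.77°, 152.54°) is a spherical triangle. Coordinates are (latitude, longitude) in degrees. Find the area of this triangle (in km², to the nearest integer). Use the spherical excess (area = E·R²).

2740251 km²

Side lengths (central angles): a = 1.0302, b = 1.3346, c = 1.9558 rad; semiperimeter s = 2.1603.
By l'Huilier's theorem, tan(E/4) = √[tan(s/2) tan((s−a)/2) tan((s−b)/2) tan((s−c)/2)], giving spherical excess E = 0.9078 rad.
Area = E·R² = 0.9078 × (1737.4)² ≈ 2740251 km².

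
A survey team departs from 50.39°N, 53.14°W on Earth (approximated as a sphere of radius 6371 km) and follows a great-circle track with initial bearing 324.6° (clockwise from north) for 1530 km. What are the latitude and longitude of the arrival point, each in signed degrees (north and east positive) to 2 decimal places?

Angular distance δ = d/R = 1530/6371 = 0.24015 rad; initial bearing θ = 5.6653 rad.
sin φ₂ = sin φ₁ cos δ + cos φ₁ sin δ cos θ = (0.7704)(0.9713) + (0.6376)(0.2378)(0.8151) = 0.8719, so φ₂ = 60.68°.
Δλ = atan2(sin θ sin δ cos φ₁, cos δ − sin φ₁ sin φ₂) = atan2(-0.0878, 0.2996) = -16.342°.
λ₂ = -53.140° − 16.342° = -69.48°.

60.68°, -69.48°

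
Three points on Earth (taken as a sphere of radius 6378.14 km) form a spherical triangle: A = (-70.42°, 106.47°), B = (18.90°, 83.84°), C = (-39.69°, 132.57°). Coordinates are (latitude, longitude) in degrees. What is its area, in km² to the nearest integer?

Side lengths (central angles): a = 1.2939, b = 0.5858, c = 1.5833 rad; semiperimeter s = 1.7315.
By l'Huilier's theorem, tan(E/4) = √[tan(s/2) tan((s−a)/2) tan((s−b)/2) tan((s−c)/2)], giving spherical excess E = 0.4456 rad.
Area = E·R² = 0.4456 × (6378.14)² ≈ 18125312 km².

18125312 km²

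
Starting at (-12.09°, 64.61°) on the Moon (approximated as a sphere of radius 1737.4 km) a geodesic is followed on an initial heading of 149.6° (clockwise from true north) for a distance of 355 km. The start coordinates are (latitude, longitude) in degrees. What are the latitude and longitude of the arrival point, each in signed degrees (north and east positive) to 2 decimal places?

-22.10°, 70.97°

Angular distance δ = d/R = 355/1737.4 = 0.20433 rad; initial bearing θ = 2.6110 rad.
sin φ₂ = sin φ₁ cos δ + cos φ₁ sin δ cos θ = (-0.2094)(0.9792) + (0.9778)(0.2029)(-0.8625) = -0.3762, so φ₂ = -22.10°.
Δλ = atan2(sin θ sin δ cos φ₁, cos δ − sin φ₁ sin φ₂) = atan2(0.1004, 0.9004) = 6.363°.
λ₂ = 64.610° + 6.363° = 70.97°.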